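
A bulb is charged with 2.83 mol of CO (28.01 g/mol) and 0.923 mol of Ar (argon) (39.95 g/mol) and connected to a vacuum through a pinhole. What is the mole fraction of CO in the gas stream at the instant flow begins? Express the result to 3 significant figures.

Effusion rate of each component ∝ n_i/√M_i (partial pressure × 1/√M).
So x_CO in the escaping gas = (n_CO/√M_CO) / Σ(n_i/√M_i)
= (2.83/√28.01) / (2.83/√28.01 + 0.923/√39.95) = 0.5347/(0.5347 + 0.1460) = 0.785.

0.785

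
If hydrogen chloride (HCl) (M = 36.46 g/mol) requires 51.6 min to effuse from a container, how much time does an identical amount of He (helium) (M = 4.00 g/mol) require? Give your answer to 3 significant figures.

17.1 min

Using Graham's law: t_He/t_HCl = √(M_He/M_HCl) = √(4.00/36.46) = √0.1097 = 0.3312.
So the time for He is 51.6 × 0.3312 = 17.1 min.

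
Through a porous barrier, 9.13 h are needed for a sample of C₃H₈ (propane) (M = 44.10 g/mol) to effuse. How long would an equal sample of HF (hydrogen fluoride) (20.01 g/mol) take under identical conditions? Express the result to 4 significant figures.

6.150 h

Since effusion rate ∝ 1/√M, t_HF/t_C₃H₈ = √(M_HF/M_C₃H₈) = √(20.01/44.10) = √0.4537 = 0.6736.
So the time for HF is 9.13 × 0.6736 = 6.150 h.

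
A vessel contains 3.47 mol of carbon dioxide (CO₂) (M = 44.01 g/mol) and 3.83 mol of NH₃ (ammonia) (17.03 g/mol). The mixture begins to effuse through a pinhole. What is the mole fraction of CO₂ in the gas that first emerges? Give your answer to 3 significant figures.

0.360

Each component's effusion rate ∝ (its partial pressure)·(1/√M) ∝ n_i/√M_i.
x_CO₂(eff) = (n_CO₂/√M_CO₂) / (n_CO₂/√M_CO₂ + n_NH₃/√M_NH₃)
= (3.47/√44.01) / (3.47/√44.01 + 3.83/√17.03) = 0.5231/(0.5231 + 0.9281) = 0.360.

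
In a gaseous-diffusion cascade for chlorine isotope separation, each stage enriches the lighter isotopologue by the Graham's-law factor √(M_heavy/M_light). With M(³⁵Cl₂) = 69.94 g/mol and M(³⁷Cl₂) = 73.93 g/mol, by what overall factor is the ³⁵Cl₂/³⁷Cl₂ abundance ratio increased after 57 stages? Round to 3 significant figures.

4.86

The single-stage factor is √(M_heavy/M_light), so 57 stages give [√(73.93/69.94)]^57 = (73.93/69.94)^(57/2).
= 1.05705^(57/2) = 4.86.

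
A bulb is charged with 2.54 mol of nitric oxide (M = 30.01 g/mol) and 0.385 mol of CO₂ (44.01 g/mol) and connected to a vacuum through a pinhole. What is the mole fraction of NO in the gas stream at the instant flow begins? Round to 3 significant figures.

Each component's effusion rate ∝ (its partial pressure)·(1/√M) ∝ n_i/√M_i.
x_NO(eff) = (n_NO/√M_NO) / (n_NO/√M_NO + n_CO₂/√M_CO₂)
= (2.54/√30.01) / (2.54/√30.01 + 0.385/√44.01) = 0.4637/(0.4637 + 0.05803) = 0.889.

0.889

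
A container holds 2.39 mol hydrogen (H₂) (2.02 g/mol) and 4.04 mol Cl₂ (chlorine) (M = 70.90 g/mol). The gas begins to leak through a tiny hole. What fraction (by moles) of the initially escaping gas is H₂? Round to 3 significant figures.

The effusion rate of species i is ∝ p_i/√M_i ∝ n_i/√M_i.
x_H₂(eff) = (n_H₂/√M_H₂) / (n_H₂/√M_H₂ + n_Cl₂/√M_Cl₂)
= (2.39/√2.02) / (2.39/√2.02 + 4.04/√70.90) = 1.682/(1.682 + 0.4798) = 0.778.

0.778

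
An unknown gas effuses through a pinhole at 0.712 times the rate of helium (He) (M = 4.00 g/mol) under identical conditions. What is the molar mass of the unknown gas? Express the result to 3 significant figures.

Since effusion rate ∝ 1/√M, rate_X/rate_He = √(M_He/M_X).
0.712 = √(4.00/M_X)
M_X = 4.00 / 0.712² = 4.00 / 0.5069 = 7.89 g/mol

7.89 g/mol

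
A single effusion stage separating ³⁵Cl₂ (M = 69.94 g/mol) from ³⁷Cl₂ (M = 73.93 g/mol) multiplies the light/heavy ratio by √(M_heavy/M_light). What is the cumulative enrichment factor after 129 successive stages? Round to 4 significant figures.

35.82

After 129 stages the ratio has grown by (√(73.93/69.94))^129 = (73.93/69.94)^(129/2).
= 1.05705^(129/2) = 35.82.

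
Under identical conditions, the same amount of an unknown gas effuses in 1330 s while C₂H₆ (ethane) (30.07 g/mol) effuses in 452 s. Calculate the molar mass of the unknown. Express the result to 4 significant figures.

260.4 g/mol

By Graham's law, t_X/t_C₂H₆ = √(M_X/M_C₂H₆).
1330/452 = 2.942 = √(M_X/30.07)
M_X = 30.07 × 2.942² = 30.07 × 8.658 = 260.4 g/mol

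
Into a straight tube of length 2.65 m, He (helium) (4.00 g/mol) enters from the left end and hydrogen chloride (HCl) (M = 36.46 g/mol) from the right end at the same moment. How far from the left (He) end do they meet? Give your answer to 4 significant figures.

1.991 m

Distances travelled in equal time are proportional to diffusion rates, so d_He/d_HCl = √(M_HCl/M_He) = √(36.46/4.00) = 3.019.
With d_He + d_HCl = 2.65 m, d_HCl = 2.65/(1 + 3.019) = 0.6594 m.
d_He = 2.65 − 0.6594 = 1.991 m.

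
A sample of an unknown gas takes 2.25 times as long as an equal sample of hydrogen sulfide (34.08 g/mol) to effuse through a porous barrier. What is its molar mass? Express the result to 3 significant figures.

Using Graham's law: t_X/t_H₂S = √(M_X/M_H₂S).
2.25 = √(M_X/34.08)
M_X = 34.08 × 2.25² = 34.08 × 5.062 = 173 g/mol

173 g/mol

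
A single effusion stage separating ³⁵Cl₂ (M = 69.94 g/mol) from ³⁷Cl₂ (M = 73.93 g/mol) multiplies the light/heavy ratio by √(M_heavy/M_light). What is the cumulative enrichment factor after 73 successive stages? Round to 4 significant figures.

7.577

After 73 stages the ratio has grown by (√(73.93/69.94))^73 = (73.93/69.94)^(73/2).
= 1.05705^(73/2) = 7.577.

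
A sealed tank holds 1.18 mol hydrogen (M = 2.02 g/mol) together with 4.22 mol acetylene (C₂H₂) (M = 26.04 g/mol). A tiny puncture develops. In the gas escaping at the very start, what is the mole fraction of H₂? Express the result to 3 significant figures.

Effusion rate of each component ∝ n_i/√M_i (partial pressure × 1/√M).
Mole fraction of H₂ in the effusate = (n_H₂/√M_H₂) / (n_H₂/√M_H₂ + n_C₂H₂/√M_C₂H₂)
= (1.18/√2.02) / (1.18/√2.02 + 4.22/√26.04) = 0.8302/(0.8302 + 0.8270) = 0.501.

0.501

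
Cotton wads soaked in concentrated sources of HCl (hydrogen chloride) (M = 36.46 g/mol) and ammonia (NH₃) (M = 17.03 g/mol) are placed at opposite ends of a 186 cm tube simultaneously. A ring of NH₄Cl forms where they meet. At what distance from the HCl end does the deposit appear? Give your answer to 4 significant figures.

Distances travelled in equal time are proportional to diffusion rates, so d_HCl/d_NH₃ = √(M_NH₃/M_HCl) = √(17.03/36.46) = 0.6834.
With d_HCl + d_NH₃ = 186 cm, d_NH₃ = 186/(1 + 0.6834) = 110.5 cm.
d_HCl = 186 − 110.5 = 75.51 cm.

75.51 cm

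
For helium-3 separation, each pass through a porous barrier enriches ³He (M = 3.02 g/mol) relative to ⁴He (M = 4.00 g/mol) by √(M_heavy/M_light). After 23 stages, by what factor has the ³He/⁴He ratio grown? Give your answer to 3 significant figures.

25.3

After 23 stages the ratio has grown by (√(4.00/3.02))^23 = (4.00/3.02)^(23/2).
= 1.32450^(23/2) = 25.3.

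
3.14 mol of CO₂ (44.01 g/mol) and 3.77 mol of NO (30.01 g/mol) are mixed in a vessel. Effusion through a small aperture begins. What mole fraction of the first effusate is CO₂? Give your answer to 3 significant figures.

0.408

Each component's effusion rate ∝ (its partial pressure)·(1/√M) ∝ n_i/√M_i.
x_CO₂(eff) = (n_CO₂/√M_CO₂) / (n_CO₂/√M_CO₂ + n_NO/√M_NO)
= (3.14/√44.01) / (3.14/√44.01 + 3.77/√30.01) = 0.4733/(0.4733 + 0.6882) = 0.408.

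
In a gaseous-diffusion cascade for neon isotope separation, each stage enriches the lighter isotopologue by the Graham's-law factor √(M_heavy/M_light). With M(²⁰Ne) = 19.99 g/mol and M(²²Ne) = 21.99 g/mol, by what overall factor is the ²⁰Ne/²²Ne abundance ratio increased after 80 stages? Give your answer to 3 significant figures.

45.3

The single-stage factor is √(M_heavy/M_light), so 80 stages give [√(21.99/19.99)]^80 = (21.99/19.99)^(80/2).
= 1.10005^40 = 45.3.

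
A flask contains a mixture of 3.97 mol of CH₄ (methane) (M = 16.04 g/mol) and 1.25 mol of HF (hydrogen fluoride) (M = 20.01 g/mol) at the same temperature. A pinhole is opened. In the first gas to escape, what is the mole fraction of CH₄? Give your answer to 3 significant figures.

Each component's effusion rate ∝ (its partial pressure)·(1/√M) ∝ n_i/√M_i.
So x_CH₄ in the escaping gas = (n_CH₄/√M_CH₄) / Σ(n_i/√M_i)
= (3.97/√16.04) / (3.97/√16.04 + 1.25/√20.01) = 0.9913/(0.9913 + 0.2794) = 0.780.

0.780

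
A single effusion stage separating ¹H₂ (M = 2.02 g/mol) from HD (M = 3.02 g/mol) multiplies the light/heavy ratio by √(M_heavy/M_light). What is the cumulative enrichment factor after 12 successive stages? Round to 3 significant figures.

Each stage multiplies the ratio by α = √(3.02/2.02), so after 12 stages the overall factor is α^12 = (3.02/2.02)^(12/2).
= 1.49505^6 = 11.2.

11.2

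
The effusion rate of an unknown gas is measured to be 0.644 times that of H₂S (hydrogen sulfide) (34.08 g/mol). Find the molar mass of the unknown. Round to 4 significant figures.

82.17 g/mol

From Graham's law, rate_X/rate_H₂S = √(M_H₂S/M_X).
0.644 = √(34.08/M_X)
M_X = 34.08 / 0.644² = 34.08 / 0.4147 = 82.17 g/mol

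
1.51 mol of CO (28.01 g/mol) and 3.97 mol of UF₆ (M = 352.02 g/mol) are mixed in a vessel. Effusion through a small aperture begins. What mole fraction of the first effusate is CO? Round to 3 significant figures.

0.574

The effusion rate of species i is ∝ p_i/√M_i ∝ n_i/√M_i.
x_CO(eff) = (n_CO/√M_CO) / (n_CO/√M_CO + n_UF₆/√M_UF₆)
= (1.51/√28.01) / (1.51/√28.01 + 3.97/√352.02) = 0.2853/(0.2853 + 0.2116) = 0.574.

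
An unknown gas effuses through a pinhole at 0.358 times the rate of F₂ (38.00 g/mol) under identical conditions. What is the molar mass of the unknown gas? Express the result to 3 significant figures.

296 g/mol

Since effusion rate ∝ 1/√M, rate_X/rate_F₂ = √(M_F₂/M_X).
0.358 = √(38.00/M_X)
M_X = 38.00 / 0.358² = 38.00 / 0.1282 = 296 g/mol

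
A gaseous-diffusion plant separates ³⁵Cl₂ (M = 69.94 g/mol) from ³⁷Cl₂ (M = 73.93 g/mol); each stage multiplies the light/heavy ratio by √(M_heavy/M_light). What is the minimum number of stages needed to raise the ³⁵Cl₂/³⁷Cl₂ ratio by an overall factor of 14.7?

With α = √(73.93/69.94) per stage, ln α = ½ ln(1.05705) = 0.02774.
Need α^N ≥ 14.7 ⇒ N ≥ ln(14.7) / ln α = 2.688 / 0.02774 = 96.89.
Rounding up, N = 97 stages.

97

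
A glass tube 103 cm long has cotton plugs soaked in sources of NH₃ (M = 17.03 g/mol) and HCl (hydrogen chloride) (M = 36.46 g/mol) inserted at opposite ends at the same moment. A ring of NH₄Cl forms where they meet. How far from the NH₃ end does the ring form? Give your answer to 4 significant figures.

The fronts meet when d_NH₃ + d_HCl = L with d_NH₃/d_HCl = √(M_HCl/M_NH₃) (Graham's law). Here √(M_HCl/M_NH₃) = √(36.46/17.03) = 1.463.
With d_NH₃ + d_HCl = 103 cm, d_HCl = 103/(1 + 1.463) = 41.82 cm.
d_NH₃ = 103 − 41.82 = 61.18 cm.

61.18 cm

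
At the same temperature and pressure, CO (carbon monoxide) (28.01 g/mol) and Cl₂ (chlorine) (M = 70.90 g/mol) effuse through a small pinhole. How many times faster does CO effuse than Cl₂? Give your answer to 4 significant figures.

1.591

Since effusion rate ∝ 1/√M, rate_CO/rate_Cl₂ = √(M_Cl₂/M_CO) = √(70.90/28.01) = √2.531 = 1.591.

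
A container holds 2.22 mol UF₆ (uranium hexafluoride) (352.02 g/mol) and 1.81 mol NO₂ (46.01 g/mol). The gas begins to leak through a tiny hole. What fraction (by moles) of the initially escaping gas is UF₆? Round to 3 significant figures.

Rate_i ∝ x_i/√M_i (Graham's law weighted by mole fraction), so the effusate composition follows n_i/√M_i.
x_UF₆(eff) = (n_UF₆/√M_UF₆) / (n_UF₆/√M_UF₆ + n_NO₂/√M_NO₂)
= (2.22/√352.02) / (2.22/√352.02 + 1.81/√46.01) = 0.1183/(0.1183 + 0.2668) = 0.307.

0.307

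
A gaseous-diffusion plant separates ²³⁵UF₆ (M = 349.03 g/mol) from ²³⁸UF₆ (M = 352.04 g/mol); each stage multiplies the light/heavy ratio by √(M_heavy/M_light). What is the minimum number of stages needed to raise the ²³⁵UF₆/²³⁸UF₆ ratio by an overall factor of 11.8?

575

Single-stage factor α = √(352.04/349.03), so ln α = ½ ln(1.00862) = 0.004293.
Need α^N ≥ 11.8 ⇒ N ≥ ln(11.8) / ln α = 2.468 / 0.004293 = 574.85.
Rounding up, N = 575 stages.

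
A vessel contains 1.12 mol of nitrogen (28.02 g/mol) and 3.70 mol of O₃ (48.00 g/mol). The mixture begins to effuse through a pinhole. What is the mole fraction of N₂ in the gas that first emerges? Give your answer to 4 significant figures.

0.2838

Rate_i ∝ x_i/√M_i (Graham's law weighted by mole fraction), so the effusate composition follows n_i/√M_i.
So x_N₂ in the escaping gas = (n_N₂/√M_N₂) / Σ(n_i/√M_i)
= (1.12/√28.02) / (1.12/√28.02 + 3.70/√48.00) = 0.2116/(0.2116 + 0.5340) = 0.2838.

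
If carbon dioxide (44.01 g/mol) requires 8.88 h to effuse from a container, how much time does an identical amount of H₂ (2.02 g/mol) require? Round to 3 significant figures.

1.90 h

By Graham's law, t_H₂/t_CO₂ = √(M_H₂/M_CO₂) = √(2.02/44.01) = √0.04590 = 0.2142.
So the time for H₂ is 8.88 × 0.2142 = 1.90 h.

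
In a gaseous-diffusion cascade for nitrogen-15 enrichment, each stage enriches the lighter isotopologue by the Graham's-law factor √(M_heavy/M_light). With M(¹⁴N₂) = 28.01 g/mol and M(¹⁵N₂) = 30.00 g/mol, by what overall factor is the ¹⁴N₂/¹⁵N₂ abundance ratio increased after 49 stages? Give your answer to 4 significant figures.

5.374

Each stage multiplies the ratio by α = √(30.00/28.01), so after 49 stages the overall factor is α^49 = (30.00/28.01)^(49/2).
= 1.07105^(49/2) = 5.374.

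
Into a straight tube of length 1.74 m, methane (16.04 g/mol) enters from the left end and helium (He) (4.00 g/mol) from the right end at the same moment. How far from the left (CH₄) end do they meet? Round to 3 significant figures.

0.580 m

The fronts meet when d_CH₄ + d_He = L with d_CH₄/d_He = √(M_He/M_CH₄) (Graham's law). Here √(M_He/M_CH₄) = √(4.00/16.04) = 0.4994.
With d_CH₄ + d_He = 1.74 m, d_He = 1.74/(1 + 0.4994) = 1.160 m.
d_CH₄ = 1.74 − 1.160 = 0.580 m.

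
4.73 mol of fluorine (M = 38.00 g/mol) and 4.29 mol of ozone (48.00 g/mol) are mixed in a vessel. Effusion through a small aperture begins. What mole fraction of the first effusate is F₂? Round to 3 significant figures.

Rate_i ∝ x_i/√M_i (Graham's law weighted by mole fraction), so the effusate composition follows n_i/√M_i.
So x_F₂ in the escaping gas = (n_F₂/√M_F₂) / Σ(n_i/√M_i)
= (4.73/√38.00) / (4.73/√38.00 + 4.29/√48.00) = 0.7673/(0.7673 + 0.6192) = 0.553.

0.553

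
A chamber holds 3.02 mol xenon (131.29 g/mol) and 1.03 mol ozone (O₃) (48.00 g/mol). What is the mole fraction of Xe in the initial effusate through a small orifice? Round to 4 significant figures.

Effusion rate of each component ∝ n_i/√M_i (partial pressure × 1/√M).
x_Xe(eff) = (n_Xe/√M_Xe) / (n_Xe/√M_Xe + n_O₃/√M_O₃)
= (3.02/√131.29) / (3.02/√131.29 + 1.03/√48.00) = 0.2636/(0.2636 + 0.1487) = 0.6394.

0.6394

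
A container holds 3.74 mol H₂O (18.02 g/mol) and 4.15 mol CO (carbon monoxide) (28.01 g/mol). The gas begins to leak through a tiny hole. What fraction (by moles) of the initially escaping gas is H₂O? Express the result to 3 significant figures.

Each component's effusion rate ∝ (its partial pressure)·(1/√M) ∝ n_i/√M_i.
Mole fraction of H₂O in the effusate = (n_H₂O/√M_H₂O) / (n_H₂O/√M_H₂O + n_CO/√M_CO)
= (3.74/√18.02) / (3.74/√18.02 + 4.15/√28.01) = 0.8810/(0.8810 + 0.7841) = 0.529.

0.529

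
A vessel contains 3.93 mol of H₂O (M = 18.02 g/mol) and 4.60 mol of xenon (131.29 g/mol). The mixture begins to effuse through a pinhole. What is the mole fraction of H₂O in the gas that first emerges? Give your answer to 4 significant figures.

0.6975

Effusion rate of each component ∝ n_i/√M_i (partial pressure × 1/√M).
x_H₂O(eff) = (n_H₂O/√M_H₂O) / (n_H₂O/√M_H₂O + n_Xe/√M_Xe)
= (3.93/√18.02) / (3.93/√18.02 + 4.60/√131.29) = 0.9258/(0.9258 + 0.4015) = 0.6975.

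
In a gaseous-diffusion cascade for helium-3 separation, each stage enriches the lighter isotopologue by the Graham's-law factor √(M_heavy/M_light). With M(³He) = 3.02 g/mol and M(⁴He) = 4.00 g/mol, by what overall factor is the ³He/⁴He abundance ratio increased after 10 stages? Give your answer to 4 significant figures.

4.076

Each stage multiplies the ratio by α = √(4.00/3.02), so after 10 stages the overall factor is α^10 = (4.00/3.02)^(10/2).
= 1.32450^5 = 4.076.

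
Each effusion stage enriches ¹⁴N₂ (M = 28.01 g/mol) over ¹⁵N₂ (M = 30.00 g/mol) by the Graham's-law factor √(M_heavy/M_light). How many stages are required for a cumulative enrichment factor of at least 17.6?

With α = √(30.00/28.01) per stage, ln α = ½ ln(1.07105) = 0.03432.
Need α^N ≥ 17.6 ⇒ N ≥ ln(17.6) / ln α = 2.868 / 0.03432 = 83.57.
So at least 84 stages are needed.

84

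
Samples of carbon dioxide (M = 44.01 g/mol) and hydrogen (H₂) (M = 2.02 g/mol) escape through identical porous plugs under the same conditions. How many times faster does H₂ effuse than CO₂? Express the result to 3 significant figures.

4.67

Using Graham's law: rate_H₂/rate_CO₂ = √(M_CO₂/M_H₂) = √(44.01/2.02) = √21.79 = 4.67.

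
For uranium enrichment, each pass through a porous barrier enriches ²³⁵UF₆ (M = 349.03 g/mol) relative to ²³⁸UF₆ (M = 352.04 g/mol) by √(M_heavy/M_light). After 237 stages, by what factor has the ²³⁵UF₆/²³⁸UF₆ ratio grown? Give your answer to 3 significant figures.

2.77

Overall factor = α^237 with α = √(352.04/349.03), i.e. (352.04/349.03)^(237/2).
= 1.00862^(237/2) = 2.77.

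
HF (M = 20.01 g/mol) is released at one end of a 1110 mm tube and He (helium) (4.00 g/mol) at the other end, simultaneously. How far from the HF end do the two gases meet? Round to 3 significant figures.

343 mm

Distances travelled in equal time are proportional to diffusion rates, so d_HF/d_He = √(M_He/M_HF) = √(4.00/20.01) = 0.4471.
With d_HF + d_He = 1110 mm, d_He = 1110/(1 + 0.4471) = 767.1 mm.
d_HF = 1110 − 767.1 = 343 mm.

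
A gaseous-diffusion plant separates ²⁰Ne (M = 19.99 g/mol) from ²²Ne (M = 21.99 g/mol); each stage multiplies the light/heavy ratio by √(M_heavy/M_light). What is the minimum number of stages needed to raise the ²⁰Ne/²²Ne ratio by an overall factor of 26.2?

69

Single-stage factor α = √(21.99/19.99), so ln α = ½ ln(1.10005) = 0.04768.
Need α^N ≥ 26.2 ⇒ N ≥ ln(26.2) / ln α = 3.266 / 0.04768 = 68.50.
Minimum whole number of stages: N = 69.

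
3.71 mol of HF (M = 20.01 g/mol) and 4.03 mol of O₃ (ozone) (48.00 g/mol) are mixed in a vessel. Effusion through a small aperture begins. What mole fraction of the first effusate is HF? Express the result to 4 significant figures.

Effusion rate of each component ∝ n_i/√M_i (partial pressure × 1/√M).
So x_HF in the escaping gas = (n_HF/√M_HF) / Σ(n_i/√M_i)
= (3.71/√20.01) / (3.71/√20.01 + 4.03/√48.00) = 0.8294/(0.8294 + 0.5817) = 0.5878.

0.5878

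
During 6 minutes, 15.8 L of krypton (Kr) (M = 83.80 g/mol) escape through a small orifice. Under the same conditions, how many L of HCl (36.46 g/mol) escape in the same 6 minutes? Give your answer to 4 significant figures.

By Graham's law, rate_HCl/rate_Kr = √(M_Kr/M_HCl) = √(83.80/36.46) = √2.298 = 1.516.
So the volume for HCl is 15.8 × 1.516 = 23.95 L.

23.95 L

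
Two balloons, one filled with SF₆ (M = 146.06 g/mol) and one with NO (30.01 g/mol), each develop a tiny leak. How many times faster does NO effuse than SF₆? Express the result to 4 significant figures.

2.206

Using Graham's law: rate_NO/rate_SF₆ = √(M_SF₆/M_NO) = √(146.06/30.01) = √4.867 = 2.206.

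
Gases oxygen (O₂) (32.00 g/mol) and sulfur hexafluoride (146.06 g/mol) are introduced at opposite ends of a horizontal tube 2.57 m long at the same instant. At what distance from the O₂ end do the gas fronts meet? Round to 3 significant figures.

1.75 m

Graham's law gives d_O₂/d_SF₆ = rate_O₂/rate_SF₆ = √(M_SF₆/M_O₂) = √(146.06/32.00) = 2.136.
With d_O₂ + d_SF₆ = 2.57 m, d_SF₆ = 2.57/(1 + 2.136) = 0.8194 m.
d_O₂ = 2.57 − 0.8194 = 1.75 m.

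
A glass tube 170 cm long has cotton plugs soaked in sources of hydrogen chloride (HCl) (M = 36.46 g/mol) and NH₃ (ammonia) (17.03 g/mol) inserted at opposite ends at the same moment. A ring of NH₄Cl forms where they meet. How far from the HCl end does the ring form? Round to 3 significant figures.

Distances travelled in equal time are proportional to diffusion rates, so d_HCl/d_NH₃ = √(M_NH₃/M_HCl) = √(17.03/36.46) = 0.6834.
With d_HCl + d_NH₃ = 170 cm, d_NH₃ = 170/(1 + 0.6834) = 101.0 cm.
d_HCl = 170 − 101.0 = 69.0 cm.

69.0 cm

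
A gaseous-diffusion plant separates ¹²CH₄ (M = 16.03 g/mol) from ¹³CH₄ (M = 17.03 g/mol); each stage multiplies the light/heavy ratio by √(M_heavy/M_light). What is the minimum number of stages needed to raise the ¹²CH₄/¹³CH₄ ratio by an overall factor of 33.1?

Single-stage factor α = √(17.03/16.03), so ln α = ½ ln(1.06238) = 0.03026.
Need α^N ≥ 33.1 ⇒ N ≥ ln(33.1) / ln α = 3.500 / 0.03026 = 115.66.
Minimum whole number of stages: N = 116.

116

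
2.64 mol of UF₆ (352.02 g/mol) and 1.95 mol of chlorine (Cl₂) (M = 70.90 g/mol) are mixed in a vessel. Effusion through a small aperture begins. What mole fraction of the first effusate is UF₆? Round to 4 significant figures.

0.3779

Effusion rate of each component ∝ n_i/√M_i (partial pressure × 1/√M).
x_UF₆(eff) = (n_UF₆/√M_UF₆) / (n_UF₆/√M_UF₆ + n_Cl₂/√M_Cl₂)
= (2.64/√352.02) / (2.64/√352.02 + 1.95/√70.90) = 0.1407/(0.1407 + 0.2316) = 0.3779.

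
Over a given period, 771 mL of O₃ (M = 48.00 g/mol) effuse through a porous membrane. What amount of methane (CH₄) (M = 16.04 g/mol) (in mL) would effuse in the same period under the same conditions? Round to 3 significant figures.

By Graham's law, rate_CH₄/rate_O₃ = √(M_O₃/M_CH₄) = √(48.00/16.04) = √2.993 = 1.730.
So the volume for CH₄ is 771 × 1.730 = 1330 mL.

1330 mL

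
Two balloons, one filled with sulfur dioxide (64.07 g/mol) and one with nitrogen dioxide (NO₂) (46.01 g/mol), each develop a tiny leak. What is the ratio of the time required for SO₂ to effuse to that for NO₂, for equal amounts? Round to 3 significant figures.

By Graham's law, t_SO₂/t_NO₂ = √(M_SO₂/M_NO₂) = √(64.07/46.01) = √1.393 = 1.18.

1.18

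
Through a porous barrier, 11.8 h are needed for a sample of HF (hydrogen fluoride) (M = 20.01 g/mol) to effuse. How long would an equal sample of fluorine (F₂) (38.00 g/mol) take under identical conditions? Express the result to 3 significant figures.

From Graham's law, t_F₂/t_HF = √(M_F₂/M_HF) = √(38.00/20.01) = √1.899 = 1.378.
So the time for F₂ is 11.8 × 1.378 = 16.3 h.

16.3 h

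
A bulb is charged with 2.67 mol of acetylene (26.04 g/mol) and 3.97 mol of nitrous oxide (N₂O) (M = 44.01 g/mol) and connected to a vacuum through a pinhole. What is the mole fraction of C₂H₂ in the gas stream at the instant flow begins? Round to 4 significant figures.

0.4665

Rate_i ∝ x_i/√M_i (Graham's law weighted by mole fraction), so the effusate composition follows n_i/√M_i.
So x_C₂H₂ in the escaping gas = (n_C₂H₂/√M_C₂H₂) / Σ(n_i/√M_i)
= (2.67/√26.04) / (2.67/√26.04 + 3.97/√44.01) = 0.5232/(0.5232 + 0.5984) = 0.4665.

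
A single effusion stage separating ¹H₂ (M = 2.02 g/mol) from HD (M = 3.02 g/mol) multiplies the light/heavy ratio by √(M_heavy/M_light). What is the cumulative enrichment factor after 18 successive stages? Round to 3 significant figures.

After 18 stages the ratio has grown by (√(3.02/2.02))^18 = (3.02/2.02)^(18/2).
= 1.49505^9 = 37.3.

37.3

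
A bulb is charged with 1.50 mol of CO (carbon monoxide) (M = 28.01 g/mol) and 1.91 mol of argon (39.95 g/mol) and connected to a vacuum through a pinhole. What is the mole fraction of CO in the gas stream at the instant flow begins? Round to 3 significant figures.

Rate_i ∝ x_i/√M_i (Graham's law weighted by mole fraction), so the effusate composition follows n_i/√M_i.
So x_CO in the escaping gas = (n_CO/√M_CO) / Σ(n_i/√M_i)
= (1.50/√28.01) / (1.50/√28.01 + 1.91/√39.95) = 0.2834/(0.2834 + 0.3022) = 0.484.

0.484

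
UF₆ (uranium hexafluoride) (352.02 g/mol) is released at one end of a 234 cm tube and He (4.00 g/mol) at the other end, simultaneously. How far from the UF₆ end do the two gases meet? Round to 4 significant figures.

The fronts meet when d_UF₆ + d_He = L with d_UF₆/d_He = √(M_He/M_UF₆) (Graham's law). Here √(M_He/M_UF₆) = √(4.00/352.02) = 0.1066.
With d_UF₆ + d_He = 234 cm, d_He = 234/(1 + 0.1066) = 211.5 cm.
d_UF₆ = 234 − 211.5 = 22.54 cm.

22.54 cm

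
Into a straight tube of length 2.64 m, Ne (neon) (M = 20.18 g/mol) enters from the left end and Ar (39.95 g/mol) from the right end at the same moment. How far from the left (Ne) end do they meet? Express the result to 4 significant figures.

The fronts meet when d_Ne + d_Ar = L with d_Ne/d_Ar = √(M_Ar/M_Ne) (Graham's law). Here √(M_Ar/M_Ne) = √(39.95/20.18) = 1.407.
With d_Ne + d_Ar = 2.64 m, d_Ar = 2.64/(1 + 1.407) = 1.097 m.
d_Ne = 2.64 − 1.097 = 1.543 m.

1.543 m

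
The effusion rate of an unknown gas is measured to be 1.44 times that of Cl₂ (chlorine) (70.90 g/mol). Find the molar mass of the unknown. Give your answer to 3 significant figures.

34.2 g/mol

Graham's law gives rate_X/rate_Cl₂ = √(M_Cl₂/M_X).
1.44 = √(70.90/M_X)
M_X = 70.90 / 1.44² = 70.90 / 2.074 = 34.2 g/mol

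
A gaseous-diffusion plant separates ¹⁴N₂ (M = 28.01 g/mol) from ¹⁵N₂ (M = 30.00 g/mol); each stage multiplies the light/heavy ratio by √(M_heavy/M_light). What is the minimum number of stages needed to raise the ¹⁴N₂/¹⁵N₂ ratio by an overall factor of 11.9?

73

Per stage α = (30.00/28.01)^(1/2) = 1.07105^0.5, giving ln α = 0.03432.
Need α^N ≥ 11.9 ⇒ N ≥ ln(11.9) / ln α = 2.477 / 0.03432 = 72.16.
Rounding up, N = 73 stages.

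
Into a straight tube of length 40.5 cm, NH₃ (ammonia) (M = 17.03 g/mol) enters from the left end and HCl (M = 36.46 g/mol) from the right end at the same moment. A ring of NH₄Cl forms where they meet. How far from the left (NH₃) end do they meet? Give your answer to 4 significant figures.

Graham's law gives d_NH₃/d_HCl = rate_NH₃/rate_HCl = √(M_HCl/M_NH₃) = √(36.46/17.03) = 1.463.
With d_NH₃ + d_HCl = 40.5 cm, d_HCl = 40.5/(1 + 1.463) = 16.44 cm.
d_NH₃ = 40.5 − 16.44 = 24.06 cm.

24.06 cm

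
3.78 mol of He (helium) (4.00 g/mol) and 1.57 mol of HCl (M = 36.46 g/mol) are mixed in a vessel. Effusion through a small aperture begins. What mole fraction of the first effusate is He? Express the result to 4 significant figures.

0.8791

The effusion rate of species i is ∝ p_i/√M_i ∝ n_i/√M_i.
Mole fraction of He in the effusate = (n_He/√M_He) / (n_He/√M_He + n_HCl/√M_HCl)
= (3.78/√4.00) / (3.78/√4.00 + 1.57/√36.46) = 1.890/(1.890 + 0.2600) = 0.8791.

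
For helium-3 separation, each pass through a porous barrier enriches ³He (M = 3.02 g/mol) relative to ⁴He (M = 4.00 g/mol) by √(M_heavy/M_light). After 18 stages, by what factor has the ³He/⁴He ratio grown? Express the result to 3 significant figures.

12.5

Each stage multiplies the ratio by α = √(4.00/3.02), so after 18 stages the overall factor is α^18 = (4.00/3.02)^(18/2).
= 1.32450^9 = 12.5.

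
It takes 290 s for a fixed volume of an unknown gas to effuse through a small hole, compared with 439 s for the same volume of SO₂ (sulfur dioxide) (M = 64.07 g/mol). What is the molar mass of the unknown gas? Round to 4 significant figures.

27.96 g/mol

Using Graham's law: t_X/t_SO₂ = √(M_X/M_SO₂).
290/439 = 0.6606 = √(M_X/64.07)
M_X = 64.07 × 0.6606² = 64.07 × 0.4364 = 27.96 g/mol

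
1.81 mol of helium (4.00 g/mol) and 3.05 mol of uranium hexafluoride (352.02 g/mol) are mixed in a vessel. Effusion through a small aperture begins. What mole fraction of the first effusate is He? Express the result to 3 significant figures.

Each component's effusion rate ∝ (its partial pressure)·(1/√M) ∝ n_i/√M_i.
x_He(eff) = (n_He/√M_He) / (n_He/√M_He + n_UF₆/√M_UF₆)
= (1.81/√4.00) / (1.81/√4.00 + 3.05/√352.02) = 0.9050/(0.9050 + 0.1626) = 0.848.

0.848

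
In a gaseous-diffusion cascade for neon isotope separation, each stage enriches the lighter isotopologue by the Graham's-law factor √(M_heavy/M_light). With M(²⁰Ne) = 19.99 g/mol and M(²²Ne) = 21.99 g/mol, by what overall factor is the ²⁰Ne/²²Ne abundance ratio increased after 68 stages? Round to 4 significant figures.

Overall factor = α^68 with α = √(21.99/19.99), i.e. (21.99/19.99)^(68/2).
= 1.10005^34 = 25.59.

25.59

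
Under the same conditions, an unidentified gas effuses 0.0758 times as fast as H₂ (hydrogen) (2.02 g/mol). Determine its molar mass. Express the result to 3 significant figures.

352 g/mol

Using Graham's law: rate_X/rate_H₂ = √(M_H₂/M_X).
0.0758 = √(2.02/M_X)
M_X = 2.02 / 0.0758² = 2.02 / 0.005746 = 352 g/mol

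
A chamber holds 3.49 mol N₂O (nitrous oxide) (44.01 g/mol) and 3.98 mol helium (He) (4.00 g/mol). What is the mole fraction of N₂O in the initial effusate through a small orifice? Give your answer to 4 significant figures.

0.2091

Each component's effusion rate ∝ (its partial pressure)·(1/√M) ∝ n_i/√M_i.
x_N₂O(eff) = (n_N₂O/√M_N₂O) / (n_N₂O/√M_N₂O + n_He/√M_He)
= (3.49/√44.01) / (3.49/√44.01 + 3.98/√4.00) = 0.5261/(0.5261 + 1.990) = 0.2091.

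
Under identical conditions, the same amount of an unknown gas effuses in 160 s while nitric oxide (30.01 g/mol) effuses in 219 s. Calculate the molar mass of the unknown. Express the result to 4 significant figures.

16.02 g/mol

By Graham's law, t_X/t_NO = √(M_X/M_NO).
160/219 = 0.7306 = √(M_X/30.01)
M_X = 30.01 × 0.7306² = 30.01 × 0.5338 = 16.02 g/mol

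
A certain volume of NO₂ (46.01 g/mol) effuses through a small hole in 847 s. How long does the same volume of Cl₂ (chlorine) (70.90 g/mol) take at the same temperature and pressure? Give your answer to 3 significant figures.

1050 s

From Graham's law, t_Cl₂/t_NO₂ = √(M_Cl₂/M_NO₂) = √(70.90/46.01) = √1.541 = 1.241.
So the time for Cl₂ is 847 × 1.241 = 1050 s.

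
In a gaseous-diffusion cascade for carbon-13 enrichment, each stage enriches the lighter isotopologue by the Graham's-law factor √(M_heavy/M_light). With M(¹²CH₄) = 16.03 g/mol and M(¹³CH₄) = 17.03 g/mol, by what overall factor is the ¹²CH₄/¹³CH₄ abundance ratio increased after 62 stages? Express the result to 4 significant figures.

6.527

Each stage multiplies the ratio by α = √(17.03/16.03), so after 62 stages the overall factor is α^62 = (17.03/16.03)^(62/2).
= 1.06238^31 = 6.527.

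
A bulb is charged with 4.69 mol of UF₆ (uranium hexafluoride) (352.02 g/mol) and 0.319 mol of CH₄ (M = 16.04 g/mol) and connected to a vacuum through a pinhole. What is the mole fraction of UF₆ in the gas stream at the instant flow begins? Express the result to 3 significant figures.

0.758

The effusion rate of species i is ∝ p_i/√M_i ∝ n_i/√M_i.
So x_UF₆ in the escaping gas = (n_UF₆/√M_UF₆) / Σ(n_i/√M_i)
= (4.69/√352.02) / (4.69/√352.02 + 0.319/√16.04) = 0.2500/(0.2500 + 0.07965) = 0.758.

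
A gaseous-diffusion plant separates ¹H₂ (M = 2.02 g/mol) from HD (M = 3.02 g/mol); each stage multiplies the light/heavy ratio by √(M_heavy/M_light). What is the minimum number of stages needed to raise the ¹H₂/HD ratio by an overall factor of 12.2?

13

Per stage α = (3.02/2.02)^(1/2) = 1.49505^0.5, giving ln α = 0.2011.
Need α^N ≥ 12.2 ⇒ N ≥ ln(12.2) / ln α = 2.501 / 0.2011 = 12.44.
So at least 13 stages are needed.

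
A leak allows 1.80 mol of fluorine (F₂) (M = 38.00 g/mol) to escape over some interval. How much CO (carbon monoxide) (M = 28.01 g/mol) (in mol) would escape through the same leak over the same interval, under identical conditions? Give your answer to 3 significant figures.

2.10 mol

Since effusion rate ∝ 1/√M, rate_CO/rate_F₂ = √(M_F₂/M_CO) = √(38.00/28.01) = √1.357 = 1.165.
So the amount for CO is 1.80 × 1.165 = 2.10 mol.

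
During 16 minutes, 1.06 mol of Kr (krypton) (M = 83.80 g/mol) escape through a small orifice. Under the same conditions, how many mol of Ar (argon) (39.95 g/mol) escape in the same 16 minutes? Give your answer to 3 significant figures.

By Graham's law, rate_Ar/rate_Kr = √(M_Kr/M_Ar) = √(83.80/39.95) = √2.098 = 1.448.
So the amount for Ar is 1.06 × 1.448 = 1.54 mol.

1.54 mol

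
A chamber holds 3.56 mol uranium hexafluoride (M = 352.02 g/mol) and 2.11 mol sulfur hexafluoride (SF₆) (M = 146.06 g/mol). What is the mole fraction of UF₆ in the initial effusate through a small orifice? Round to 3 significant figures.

0.521

Effusion rate of each component ∝ n_i/√M_i (partial pressure × 1/√M).
So x_UF₆ in the escaping gas = (n_UF₆/√M_UF₆) / Σ(n_i/√M_i)
= (3.56/√352.02) / (3.56/√352.02 + 2.11/√146.06) = 0.1897/(0.1897 + 0.1746) = 0.521.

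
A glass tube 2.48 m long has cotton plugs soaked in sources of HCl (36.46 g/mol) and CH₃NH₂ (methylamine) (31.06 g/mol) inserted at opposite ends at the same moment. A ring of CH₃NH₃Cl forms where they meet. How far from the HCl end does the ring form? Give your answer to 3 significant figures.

Graham's law gives d_HCl/d_CH₃NH₂ = rate_HCl/rate_CH₃NH₂ = √(M_CH₃NH₂/M_HCl) = √(31.06/36.46) = 0.9230.
With d_HCl + d_CH₃NH₂ = 2.48 m, d_CH₃NH₂ = 2.48/(1 + 0.9230) = 1.290 m.
d_HCl = 2.48 − 1.290 = 1.19 m.

1.19 m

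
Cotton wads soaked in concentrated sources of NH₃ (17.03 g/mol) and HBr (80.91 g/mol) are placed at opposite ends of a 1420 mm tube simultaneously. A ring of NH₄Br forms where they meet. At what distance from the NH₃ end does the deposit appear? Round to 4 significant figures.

973.4 mm

Distances travelled in equal time are proportional to diffusion rates, so d_NH₃/d_HBr = √(M_HBr/M_NH₃) = √(80.91/17.03) = 2.180.
With d_NH₃ + d_HBr = 1420 mm, d_HBr = 1420/(1 + 2.180) = 446.6 mm.
d_NH₃ = 1420 − 446.6 = 973.4 mm.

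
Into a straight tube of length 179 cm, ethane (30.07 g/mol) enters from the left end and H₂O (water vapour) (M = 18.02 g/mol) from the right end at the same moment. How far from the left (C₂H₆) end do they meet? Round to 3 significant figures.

78.1 cm

The fronts meet when d_C₂H₆ + d_H₂O = L with d_C₂H₆/d_H₂O = √(M_H₂O/M_C₂H₆) (Graham's law). Here √(M_H₂O/M_C₂H₆) = √(18.02/30.07) = 0.7741.
With d_C₂H₆ + d_H₂O = 179 cm, d_H₂O = 179/(1 + 0.7741) = 100.9 cm.
d_C₂H₆ = 179 − 100.9 = 78.1 cm.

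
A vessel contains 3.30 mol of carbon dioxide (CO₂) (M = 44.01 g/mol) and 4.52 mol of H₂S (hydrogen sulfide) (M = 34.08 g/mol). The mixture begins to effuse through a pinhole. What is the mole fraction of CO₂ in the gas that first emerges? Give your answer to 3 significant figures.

0.391

Effusion rate of each component ∝ n_i/√M_i (partial pressure × 1/√M).
Mole fraction of CO₂ in the effusate = (n_CO₂/√M_CO₂) / (n_CO₂/√M_CO₂ + n_H₂S/√M_H₂S)
= (3.30/√44.01) / (3.30/√44.01 + 4.52/√34.08) = 0.4974/(0.4974 + 0.7743) = 0.391.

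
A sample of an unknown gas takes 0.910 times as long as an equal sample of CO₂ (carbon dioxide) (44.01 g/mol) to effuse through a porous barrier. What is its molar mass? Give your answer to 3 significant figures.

36.4 g/mol

Graham's law gives t_X/t_CO₂ = √(M_X/M_CO₂).
0.910 = √(M_X/44.01)
M_X = 44.01 × 0.910² = 44.01 × 0.8281 = 36.4 g/mol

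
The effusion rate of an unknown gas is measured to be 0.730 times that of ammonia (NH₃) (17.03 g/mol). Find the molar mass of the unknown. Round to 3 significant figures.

32.0 g/mol

Graham's law gives rate_X/rate_NH₃ = √(M_NH₃/M_X).
0.730 = √(17.03/M_X)
M_X = 17.03 / 0.730² = 17.03 / 0.5329 = 32.0 g/mol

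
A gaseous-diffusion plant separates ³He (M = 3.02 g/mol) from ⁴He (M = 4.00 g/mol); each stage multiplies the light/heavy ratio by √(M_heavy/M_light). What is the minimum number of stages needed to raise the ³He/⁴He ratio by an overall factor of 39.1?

Per stage α = (4.00/3.02)^(1/2) = 1.32450^0.5, giving ln α = 0.1405.
Need α^N ≥ 39.1 ⇒ N ≥ ln(39.1) / ln α = 3.666 / 0.1405 = 26.09.
Rounding up, N = 27 stages.

27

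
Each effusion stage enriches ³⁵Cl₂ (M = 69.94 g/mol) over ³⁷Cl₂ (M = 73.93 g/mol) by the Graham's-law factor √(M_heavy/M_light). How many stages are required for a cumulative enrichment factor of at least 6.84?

With α = √(73.93/69.94) per stage, ln α = ½ ln(1.05705) = 0.02774.
Need α^N ≥ 6.84 ⇒ N ≥ ln(6.84) / ln α = 1.923 / 0.02774 = 69.31.
Minimum whole number of stages: N = 70.

70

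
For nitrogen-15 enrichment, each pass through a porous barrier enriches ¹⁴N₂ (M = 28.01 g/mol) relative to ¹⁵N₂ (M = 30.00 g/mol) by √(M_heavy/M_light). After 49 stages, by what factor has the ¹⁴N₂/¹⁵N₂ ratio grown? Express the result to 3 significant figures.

After 49 stages the ratio has grown by (√(30.00/28.01))^49 = (30.00/28.01)^(49/2).
= 1.07105^(49/2) = 5.37.

5.37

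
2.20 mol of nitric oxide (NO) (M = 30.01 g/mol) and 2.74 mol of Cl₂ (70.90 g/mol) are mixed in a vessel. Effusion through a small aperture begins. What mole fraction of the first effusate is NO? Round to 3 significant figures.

Effusion rate of each component ∝ n_i/√M_i (partial pressure × 1/√M).
So x_NO in the escaping gas = (n_NO/√M_NO) / Σ(n_i/√M_i)
= (2.20/√30.01) / (2.20/√30.01 + 2.74/√70.90) = 0.4016/(0.4016 + 0.3254) = 0.552.

0.552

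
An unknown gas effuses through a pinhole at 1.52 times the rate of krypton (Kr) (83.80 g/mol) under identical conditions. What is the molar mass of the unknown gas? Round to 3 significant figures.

36.3 g/mol

Graham's law gives rate_X/rate_Kr = √(M_Kr/M_X).
1.52 = √(83.80/M_X)
M_X = 83.80 / 1.52² = 83.80 / 2.310 = 36.3 g/mol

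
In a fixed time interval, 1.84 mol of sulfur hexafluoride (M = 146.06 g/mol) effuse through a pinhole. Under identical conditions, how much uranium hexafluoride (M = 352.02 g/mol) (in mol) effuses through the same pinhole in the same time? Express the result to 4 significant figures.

1.185 mol

From Graham's law, rate_UF₆/rate_SF₆ = √(M_SF₆/M_UF₆) = √(146.06/352.02) = √0.4149 = 0.6441.
So the amount for UF₆ is 1.84 × 0.6441 = 1.185 mol.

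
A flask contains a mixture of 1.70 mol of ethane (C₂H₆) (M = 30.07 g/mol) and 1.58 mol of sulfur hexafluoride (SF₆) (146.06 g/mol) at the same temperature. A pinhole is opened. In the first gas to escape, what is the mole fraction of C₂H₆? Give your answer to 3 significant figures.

0.703

The effusion rate of species i is ∝ p_i/√M_i ∝ n_i/√M_i.
x_C₂H₆(eff) = (n_C₂H₆/√M_C₂H₆) / (n_C₂H₆/√M_C₂H₆ + n_SF₆/√M_SF₆)
= (1.70/√30.07) / (1.70/√30.07 + 1.58/√146.06) = 0.3100/(0.3100 + 0.1307) = 0.703.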